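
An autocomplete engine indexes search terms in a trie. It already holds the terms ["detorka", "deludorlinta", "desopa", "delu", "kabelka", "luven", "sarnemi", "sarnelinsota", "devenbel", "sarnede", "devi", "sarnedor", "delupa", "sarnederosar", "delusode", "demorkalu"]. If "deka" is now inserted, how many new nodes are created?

2

"de" is already a path in the trie; the remaining "ka" must be added.
So 4 − 2 = 2 new nodes.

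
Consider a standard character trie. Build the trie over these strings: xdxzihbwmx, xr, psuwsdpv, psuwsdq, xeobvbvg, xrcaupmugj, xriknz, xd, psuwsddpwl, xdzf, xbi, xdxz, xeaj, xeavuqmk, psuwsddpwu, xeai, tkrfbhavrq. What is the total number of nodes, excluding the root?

For each word, the new-node count is its length minus the longest prefix already in the trie:
  "xdxzihbwmx" → 10 new (x, d, x, z, i, h, b, w, m, x)
  "xr" → prefix "x" already present; 1 new (r)
  "psuwsdpv" → 8 new (p, s, u, w, s, d, p, v)
  "psuwsdq" → prefix "psuwsd" already present; 1 new (q)
  "xeobvbvg" → prefix "x" already present; 7 new (e, o, b, v, b, v, g)
  "xrcaupmugj" → prefix "xr" already present; 8 new (c, a, u, p, m, u, g, j)
  "xriknz" → prefix "xr" already present; 4 new (i, k, n, z)
  "xd" → prefix "xd" already present; 0 new (none)
  "psuwsddpwl" → prefix "psuwsd" already present; 4 new (d, p, w, l)
  "xdzf" → prefix "xd" already present; 2 new (z, f)
  "xbi" → prefix "x" already present; 2 new (b, i)
  "xdxz" → prefix "xdxz" already present; 0 new (none)
  "xeaj" → prefix "xe" already present; 2 new (a, j)
  "xeavuqmk" → prefix "xea" already present; 5 new (v, u, q, m, k)
  "psuwsddpwu" → prefix "psuwsddpw" already present; 1 new (u)
  "xeai" → prefix "xea" already present; 1 new (i)
  "tkrfbhavrq" → 10 new (t, k, r, f, b, h, a, v, r, q)
Total nodes = 10 + 1 + 8 + 1 + 7 + 8 + 4 + 0 + 4 + 2 + 2 + 0 + 2 + 5 + 1 + 1 + 10 = 66

66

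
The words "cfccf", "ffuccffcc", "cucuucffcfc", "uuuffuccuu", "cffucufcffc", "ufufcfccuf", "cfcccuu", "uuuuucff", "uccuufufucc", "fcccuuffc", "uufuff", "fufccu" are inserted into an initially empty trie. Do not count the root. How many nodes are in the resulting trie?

Trace insertions, counting only characters that open a new branch:
  "cfccf" → 5 new (c, f, c, c, f)
  "ffuccffcc" → 9 new (f, f, u, c, c, f, f, c, c)
  "cucuucffcfc" → prefix "c" already present; 10 new (u, c, u, u, c, f, f, c, f, c)
  "uuuffuccuu" → 10 new (u, u, u, f, f, u, c, c, u, u)
  "cffucufcffc" → prefix "cf" already present; 9 new (f, u, c, u, f, c, f, f, c)
  "ufufcfccuf" → prefix "u" already present; 9 new (f, u, f, c, f, c, c, u, f)
  "cfcccuu" → prefix "cfcc" already present; 3 new (c, u, u)
  "uuuuucff" → prefix "uuu" already present; 5 new (u, u, c, f, f)
  "uccuufufucc" → prefix "u" already present; 10 new (c, c, u, u, f, u, f, u, c, c)
  "fcccuuffc" → prefix "f" already present; 8 new (c, c, c, u, u, f, f, c)
  "uufuff" → prefix "uu" already present; 4 new (f, u, f, f)
  "fufccu" → prefix "f" already present; 5 new (u, f, c, c, u)
Total nodes = 5 + 9 + 10 + 10 + 9 + 9 + 3 + 5 + 10 + 8 + 4 + 5 = 87

87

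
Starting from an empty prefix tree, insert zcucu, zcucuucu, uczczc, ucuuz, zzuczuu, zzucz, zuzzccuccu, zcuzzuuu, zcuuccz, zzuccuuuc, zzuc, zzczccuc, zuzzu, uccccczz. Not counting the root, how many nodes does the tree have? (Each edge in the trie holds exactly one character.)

Trace insertions, counting only characters that open a new branch:
  "zcucu" → 5 new (z, c, u, c, u)
  "zcucuucu" → prefix "zcucu" already present; 3 new (u, c, u)
  "uczczc" → 6 new (u, c, z, c, z, c)
  "ucuuz" → prefix "uc" already present; 3 new (u, u, z)
  "zzuczuu" → prefix "z" already present; 6 new (z, u, c, z, u, u)
  "zzucz" → prefix "zzucz" already present; 0 new (none)
  "zuzzccuccu" → prefix "z" already present; 9 new (u, z, z, c, c, u, c, c, u)
  "zcuzzuuu" → prefix "zcu" already present; 5 new (z, z, u, u, u)
  "zcuuccz" → prefix "zcu" already present; 4 new (u, c, c, z)
  "zzuccuuuc" → prefix "zzuc" already present; 5 new (c, u, u, u, c)
  "zzuc" → prefix "zzuc" already present; 0 new (none)
  "zzczccuc" → prefix "zz" already present; 6 new (c, z, c, c, u, c)
  "zuzzu" → prefix "zuzz" already present; 1 new (u)
  "uccccczz" → prefix "uc" already present; 6 new (c, c, c, c, z, z)
Total nodes = 5 + 3 + 6 + 3 + 6 + 0 + 9 + 5 + 4 + 5 + 0 + 6 + 1 + 6 = 59

59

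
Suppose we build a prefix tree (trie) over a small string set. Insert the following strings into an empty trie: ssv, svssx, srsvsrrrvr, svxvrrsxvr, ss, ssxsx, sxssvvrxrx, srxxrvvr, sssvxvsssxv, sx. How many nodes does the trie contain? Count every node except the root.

51

Trace insertions, counting only characters that open a new branch:
  "ssv" → 3 new (s, s, v)
  "svssx" → prefix "s" already present; 4 new (v, s, s, x)
  "srsvsrrrvr" → prefix "s" already present; 9 new (r, s, v, s, r, r, r, v, r)
  "svxvrrsxvr" → prefix "sv" already present; 8 new (x, v, r, r, s, x, v, r)
  "ss" → prefix "ss" already present; 0 new (none)
  "ssxsx" → prefix "ss" already present; 3 new (x, s, x)
  "sxssvvrxrx" → prefix "s" already present; 9 new (x, s, s, v, v, r, x, r, x)
  "srxxrvvr" → prefix "sr" already present; 6 new (x, x, r, v, v, r)
  "sssvxvsssxv" → prefix "ss" already present; 9 new (s, v, x, v, s, s, s, x, v)
  "sx" → prefix "sx" already present; 0 new (none)
Total nodes = 3 + 4 + 9 + 8 + 0 + 3 + 9 + 6 + 9 + 0 = 51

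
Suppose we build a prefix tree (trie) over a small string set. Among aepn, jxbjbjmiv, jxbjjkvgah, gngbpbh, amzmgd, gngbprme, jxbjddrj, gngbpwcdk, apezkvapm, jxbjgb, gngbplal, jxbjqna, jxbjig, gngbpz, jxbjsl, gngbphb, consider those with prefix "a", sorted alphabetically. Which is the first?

DFS of the "a" subtree visits, in order: "aepn", "amzmgd", "apezkvapm"
The 1st is aepn.

aepn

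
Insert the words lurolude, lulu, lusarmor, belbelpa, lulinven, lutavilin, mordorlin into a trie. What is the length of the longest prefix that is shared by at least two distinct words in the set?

3

Look for the deepest trie node that still has at least two words in its subtree.
"lulinven" and "lulu" agree on "lul" (3 characters) before diverging; nothing deeper is shared.
Longest shared-prefix length: 3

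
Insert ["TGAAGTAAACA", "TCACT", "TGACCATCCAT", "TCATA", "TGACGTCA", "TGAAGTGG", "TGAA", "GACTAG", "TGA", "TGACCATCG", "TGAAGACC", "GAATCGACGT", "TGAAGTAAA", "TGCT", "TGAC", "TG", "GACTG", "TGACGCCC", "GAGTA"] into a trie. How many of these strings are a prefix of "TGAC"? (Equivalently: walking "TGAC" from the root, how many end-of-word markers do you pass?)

Walk "TGAC" from the root; an end-of-word marker is hit whenever a stored word is a prefix of "TGAC".
Prefixes of the query that are stored words: "TG", "TGA", "TGAC"
Count: 3

3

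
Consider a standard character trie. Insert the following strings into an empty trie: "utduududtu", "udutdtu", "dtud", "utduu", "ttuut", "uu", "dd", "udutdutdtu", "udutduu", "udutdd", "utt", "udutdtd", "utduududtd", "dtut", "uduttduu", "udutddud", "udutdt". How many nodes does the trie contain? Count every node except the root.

Count nodes per top-level branch (shared prefixes stored once):
  'd'-branch (dd, dtud, dtut): 6 nodes
  't'-branch (ttuut): 5 nodes
  'u'-branch (udutdd, udutddud, udutdt, udutdtd, udutdtu, udutdutdtu, udutduu, uduttduu, utduu, utduududtd, utduududtu, utt, uu): 33 nodes
Sum: 44

44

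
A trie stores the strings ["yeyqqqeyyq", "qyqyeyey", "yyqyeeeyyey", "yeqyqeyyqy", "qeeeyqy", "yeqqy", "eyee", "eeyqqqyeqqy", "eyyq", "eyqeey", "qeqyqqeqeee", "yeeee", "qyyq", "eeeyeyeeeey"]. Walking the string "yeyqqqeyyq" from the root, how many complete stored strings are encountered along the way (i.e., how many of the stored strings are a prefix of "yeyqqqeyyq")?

1

Traverse "yeyqqqeyyq" character by character; count nodes along the way that are marked as word ends.
Prefixes of the query that are stored words: "yeyqqqeyyq"
Count: 1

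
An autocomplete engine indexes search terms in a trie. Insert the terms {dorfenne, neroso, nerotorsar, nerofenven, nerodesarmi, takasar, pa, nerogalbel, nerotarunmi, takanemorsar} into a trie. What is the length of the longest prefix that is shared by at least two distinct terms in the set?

5

The deepest shared node is where two words last agree before diverging.
"nerotarunmi" and "nerotorsar" agree on "nerot" (5 characters) before diverging; nothing deeper is shared.
Longest shared-prefix length: 5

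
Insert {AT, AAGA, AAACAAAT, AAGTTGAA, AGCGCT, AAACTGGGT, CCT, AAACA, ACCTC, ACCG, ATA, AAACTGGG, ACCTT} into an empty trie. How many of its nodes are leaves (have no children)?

Leaves are exactly the stored words that no other stored word extends.
Those words: "AAACAAAT", "AAACTGGGT", "AAGA", "AAGTTGAA", "ACCG", "ACCTC", "ACCTT", "AGCGCT", "ATA", "CCT"
Leaf count: 10

10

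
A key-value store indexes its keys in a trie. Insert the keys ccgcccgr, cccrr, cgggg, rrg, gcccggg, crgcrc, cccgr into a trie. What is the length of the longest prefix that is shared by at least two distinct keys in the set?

3

Equivalently: take the maximum, over all pairs, of their longest common prefix length.
e.g. "cccgr" and "cccrr" share the prefix "ccc" of length 3; no pair shares a longer one.
Longest shared-prefix length: 3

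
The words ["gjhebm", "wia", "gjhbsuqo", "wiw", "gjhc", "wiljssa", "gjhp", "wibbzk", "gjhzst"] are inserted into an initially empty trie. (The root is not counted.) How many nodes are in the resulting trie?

For each word, the new-node count is its length minus the longest prefix already in the trie:
  "gjhebm" → 6 new (g, j, h, e, b, m)
  "wia" → 3 new (w, i, a)
  "gjhbsuqo" → prefix "gjh" already present; 5 new (b, s, u, q, o)
  "wiw" → prefix "wi" already present; 1 new (w)
  "gjhc" → prefix "gjh" already present; 1 new (c)
  "wiljssa" → prefix "wi" already present; 5 new (l, j, s, s, a)
  "gjhp" → prefix "gjh" already present; 1 new (p)
  "wibbzk" → prefix "wi" already present; 4 new (b, b, z, k)
  "gjhzst" → prefix "gjh" already present; 3 new (z, s, t)
Total nodes = 6 + 3 + 5 + 1 + 1 + 5 + 1 + 4 + 3 = 29

29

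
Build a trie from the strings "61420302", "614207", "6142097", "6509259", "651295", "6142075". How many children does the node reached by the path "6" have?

Follow the path "6" to its node, then look at its outgoing edges.
Distinct next characters after "6": 1, 5.
That node has 2 child edges.

2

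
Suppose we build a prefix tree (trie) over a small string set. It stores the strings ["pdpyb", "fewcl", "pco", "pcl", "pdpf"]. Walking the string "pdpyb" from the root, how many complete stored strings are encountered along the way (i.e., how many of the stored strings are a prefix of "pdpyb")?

1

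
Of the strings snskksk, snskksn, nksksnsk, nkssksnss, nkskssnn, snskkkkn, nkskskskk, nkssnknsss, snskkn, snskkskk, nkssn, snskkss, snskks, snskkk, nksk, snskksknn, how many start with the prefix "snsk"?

Traverse to the node for "snsk", then collect every word in that subtree.
Words under "snsk": snskkk, snskkkkn, snskkn, snskks, snskksk, snskkskk, snskksknn, snskksn, snskkss
Count: 9

9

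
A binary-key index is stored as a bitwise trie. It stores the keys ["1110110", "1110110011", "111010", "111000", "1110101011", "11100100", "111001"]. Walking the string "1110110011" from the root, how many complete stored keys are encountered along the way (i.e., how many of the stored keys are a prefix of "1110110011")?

2

Check each prefix of "1110110011" against the stored set — each match is an end-marker on the path.
Prefixes of the query that are stored words: "1110110", "1110110011"
Count: 2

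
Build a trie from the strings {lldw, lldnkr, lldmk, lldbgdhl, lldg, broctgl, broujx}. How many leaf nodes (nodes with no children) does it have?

7

A leaf is a node with no children — equivalently, the end of a word that is not a proper prefix of any other stored word.
Those words: "broctgl", "broujx", "lldbgdhl", "lldg", "lldmk", "lldnkr", "lldw"
Leaf count: 7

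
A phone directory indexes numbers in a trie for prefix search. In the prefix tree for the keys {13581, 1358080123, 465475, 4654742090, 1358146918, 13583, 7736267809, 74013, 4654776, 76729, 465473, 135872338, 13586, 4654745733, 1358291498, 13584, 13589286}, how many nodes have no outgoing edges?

16

Leaves are exactly the stored words that no other stored word extends.
Those words: "1358080123", "1358146918", "1358291498", "13583", "13584", "13586", "135872338", "13589286", "465473", "4654742090", "4654745733", "465475", "4654776", "74013", "76729", "7736267809"
Leaf count: 16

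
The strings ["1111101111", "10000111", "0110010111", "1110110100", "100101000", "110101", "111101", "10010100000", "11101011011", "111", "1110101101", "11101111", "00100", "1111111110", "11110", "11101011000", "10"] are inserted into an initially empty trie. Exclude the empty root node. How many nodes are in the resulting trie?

67

For each word, the new-node count is its length minus the longest prefix already in the trie:
  "1111101111" → 10 new (1, 1, 1, 1, 1, 0, 1, 1, 1, 1)
  "10000111" → prefix "1" already present; 7 new (0, 0, 0, 0, 1, 1, 1)
  "0110010111" → 10 new (0, 1, 1, 0, 0, 1, 0, 1, 1, 1)
  "1110110100" → prefix "111" already present; 7 new (0, 1, 1, 0, 1, 0, 0)
  "100101000" → prefix "100" already present; 6 new (1, 0, 1, 0, 0, 0)
  "110101" → prefix "11" already present; 4 new (0, 1, 0, 1)
  "111101" → prefix "1111" already present; 2 new (0, 1)
  "10010100000" → prefix "100101000" already present; 2 new (0, 0)
  "11101011011" → prefix "11101" already present; 6 new (0, 1, 1, 0, 1, 1)
  "111" → prefix "111" already present; 0 new (none)
  "1110101101" → prefix "1110101101" already present; 0 new (none)
  "11101111" → prefix "111011" already present; 2 new (1, 1)
  "00100" → prefix "0" already present; 4 new (0, 1, 0, 0)
  "1111111110" → prefix "11111" already present; 5 new (1, 1, 1, 1, 0)
  "11110" → prefix "11110" already present; 0 new (none)
  "11101011000" → prefix "111010110" already present; 2 new (0, 0)
  "10" → prefix "10" already present; 0 new (none)
Total nodes = 10 + 7 + 10 + 7 + 6 + 4 + 2 + 2 + 6 + 0 + 0 + 2 + 4 + 5 + 0 + 2 + 0 = 67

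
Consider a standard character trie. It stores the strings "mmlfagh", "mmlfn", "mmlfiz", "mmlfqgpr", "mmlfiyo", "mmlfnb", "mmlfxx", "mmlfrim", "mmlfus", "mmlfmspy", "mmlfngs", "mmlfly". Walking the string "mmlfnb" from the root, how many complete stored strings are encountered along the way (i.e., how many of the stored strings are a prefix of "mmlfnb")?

2

Traverse "mmlfnb" character by character; count nodes along the way that are marked as word ends.
Prefixes of the query that are stored words: "mmlfn", "mmlfnb"
Count: 2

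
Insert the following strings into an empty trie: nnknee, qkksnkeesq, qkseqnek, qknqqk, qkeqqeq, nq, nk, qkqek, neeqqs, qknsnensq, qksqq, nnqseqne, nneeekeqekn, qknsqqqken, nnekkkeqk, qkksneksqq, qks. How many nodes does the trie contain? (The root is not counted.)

81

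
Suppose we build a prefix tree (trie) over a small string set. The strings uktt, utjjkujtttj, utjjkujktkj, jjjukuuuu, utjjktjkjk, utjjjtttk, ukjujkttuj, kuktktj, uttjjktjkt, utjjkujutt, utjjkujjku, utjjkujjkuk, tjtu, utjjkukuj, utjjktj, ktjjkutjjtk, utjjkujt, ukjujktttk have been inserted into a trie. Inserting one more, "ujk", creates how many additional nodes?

2

Walking "ujk" from the root, the first 1 characters ("u") follow existing edges; "j" is the first miss.
Each of the 2 remaining characters creates one node.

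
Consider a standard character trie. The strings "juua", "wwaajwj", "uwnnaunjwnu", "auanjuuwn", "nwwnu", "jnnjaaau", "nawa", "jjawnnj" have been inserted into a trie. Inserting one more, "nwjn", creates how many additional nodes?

2

"nw" is already a path in the trie; the remaining "jn" must be added.
New nodes needed: |"nwjn"| − 2 = 4 − 2 = 2.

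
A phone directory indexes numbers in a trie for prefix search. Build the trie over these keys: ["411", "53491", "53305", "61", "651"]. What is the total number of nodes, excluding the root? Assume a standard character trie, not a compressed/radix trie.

15

Trace insertions, counting only characters that open a new branch:
  "411" → 3 new (4, 1, 1)
  "53491" → 5 new (5, 3, 4, 9, 1)
  "53305" → prefix "53" already present; 3 new (3, 0, 5)
  "61" → 2 new (6, 1)
  "651" → prefix "6" already present; 2 new (5, 1)
Total nodes = 3 + 5 + 3 + 2 + 2 = 15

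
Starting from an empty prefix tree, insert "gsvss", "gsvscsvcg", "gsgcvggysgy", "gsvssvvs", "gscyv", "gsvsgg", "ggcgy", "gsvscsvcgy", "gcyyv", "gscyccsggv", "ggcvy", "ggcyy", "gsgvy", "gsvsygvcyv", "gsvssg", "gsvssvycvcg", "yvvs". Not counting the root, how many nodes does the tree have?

64

Count nodes per top-level branch (shared prefixes stored once):
  'g'-branch (gcyyv, ggcgy, ggcvy, ggcyy, gscyccsggv, gscyv, gsgcvggysgy, gsgvy, gsvscsvcg, gsvscsvcgy, gsvsgg, gsvss, gsvssg, gsvssvvs, gsvssvycvcg, gsvsygvcyv): 60 nodes
  'y'-branch (yvvs): 4 nodes
Sum: 64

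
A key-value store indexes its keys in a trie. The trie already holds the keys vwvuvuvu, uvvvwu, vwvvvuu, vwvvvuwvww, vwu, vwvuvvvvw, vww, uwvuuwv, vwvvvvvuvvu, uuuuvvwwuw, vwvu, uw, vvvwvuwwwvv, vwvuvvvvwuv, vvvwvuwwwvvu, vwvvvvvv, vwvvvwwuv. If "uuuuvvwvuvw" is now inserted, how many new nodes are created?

The longest prefix of "uuuuvvwvuvw" already in the trie is "uuuuvvw" (length 7).
So 11 − 7 = 4 new nodes.

4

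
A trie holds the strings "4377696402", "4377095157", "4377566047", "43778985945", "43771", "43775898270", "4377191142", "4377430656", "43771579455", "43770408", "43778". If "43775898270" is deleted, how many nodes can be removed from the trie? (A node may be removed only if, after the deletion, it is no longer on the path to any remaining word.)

Walk "43775898270" from the leaf back toward the root, removing each node that no remaining word uses.
The suffix "898270" (6 nodes) is used only by "43775898270"; the node for "43775" still has the child "6", so pruning stops there.
Nodes removed: 6

6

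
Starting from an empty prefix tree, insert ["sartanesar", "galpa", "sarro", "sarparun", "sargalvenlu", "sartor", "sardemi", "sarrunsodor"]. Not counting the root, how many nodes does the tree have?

For each word, the new-node count is its length minus the longest prefix already in the trie:
  "sartanesar" → 10 new (s, a, r, t, a, n, e, s, a, r)
  "galpa" → 5 new (g, a, l, p, a)
  "sarro" → prefix "sar" already present; 2 new (r, o)
  "sarparun" → prefix "sar" already present; 5 new (p, a, r, u, n)
  "sargalvenlu" → prefix "sar" already present; 8 new (g, a, l, v, e, n, l, u)
  "sartor" → prefix "sart" already present; 2 new (o, r)
  "sardemi" → prefix "sar" already present; 4 new (d, e, m, i)
  "sarrunsodor" → prefix "sarr" already present; 7 new (u, n, s, o, d, o, r)
Total nodes = 10 + 5 + 2 + 5 + 8 + 2 + 4 + 7 = 43

43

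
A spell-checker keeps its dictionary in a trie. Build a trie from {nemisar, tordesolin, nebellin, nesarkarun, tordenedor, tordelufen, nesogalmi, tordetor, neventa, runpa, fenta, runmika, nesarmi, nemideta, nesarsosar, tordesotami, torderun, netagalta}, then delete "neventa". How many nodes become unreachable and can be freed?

A node on "neventa"'s path can go only if nothing else ends at it or branches off below it.
The suffix "venta" (5 nodes) is used only by "neventa"; the node for "ne" still has the child "m", so pruning stops there.
Nodes removed: 5

5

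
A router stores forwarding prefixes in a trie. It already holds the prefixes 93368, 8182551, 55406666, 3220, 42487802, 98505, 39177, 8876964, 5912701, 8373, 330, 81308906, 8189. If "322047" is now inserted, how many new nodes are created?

2

Walking "322047" from the root, the first 4 characters ("3220") follow existing edges; "4" is the first miss.
Each of the 2 remaining characters creates one node.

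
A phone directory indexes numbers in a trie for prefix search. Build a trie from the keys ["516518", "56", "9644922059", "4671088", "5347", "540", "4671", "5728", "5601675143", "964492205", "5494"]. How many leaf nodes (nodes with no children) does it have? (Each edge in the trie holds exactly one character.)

A leaf is a node with no children — equivalently, the end of a word that is not a proper prefix of any other stored word.
Those words: "4671088", "516518", "5347", "540", "5494", "5601675143", "5728", "9644922059"
Leaf count: 8

8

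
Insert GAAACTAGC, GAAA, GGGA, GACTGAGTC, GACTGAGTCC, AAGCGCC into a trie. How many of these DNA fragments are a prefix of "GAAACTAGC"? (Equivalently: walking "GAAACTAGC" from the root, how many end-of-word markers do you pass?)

2

Walk "GAAACTAGC" from the root; an end-of-word marker is hit whenever a stored word is a prefix of "GAAACTAGC".
Prefixes of the query that are stored words: "GAAA", "GAAACTAGC"
Count: 2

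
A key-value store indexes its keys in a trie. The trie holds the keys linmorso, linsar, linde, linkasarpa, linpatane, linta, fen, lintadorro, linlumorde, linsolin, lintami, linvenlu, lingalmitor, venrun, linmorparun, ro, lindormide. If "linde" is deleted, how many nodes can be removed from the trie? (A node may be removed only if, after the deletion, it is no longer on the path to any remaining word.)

After clearing the end-marker at "linde", prune upward until reaching a node still needed by another word.
The suffix "e" (1 node) is used only by "linde"; the node for "lind" still has the child "o", so pruning stops there.
Nodes removed: 1

1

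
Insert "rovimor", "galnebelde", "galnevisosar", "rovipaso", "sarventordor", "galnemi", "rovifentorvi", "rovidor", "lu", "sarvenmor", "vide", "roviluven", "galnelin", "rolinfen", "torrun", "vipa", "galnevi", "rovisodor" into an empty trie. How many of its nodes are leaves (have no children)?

Leaves are exactly the stored words that no other stored word extends.
Those words: "galnebelde", "galnelin", "galnemi", "galnevisosar", "lu", "rolinfen", "rovidor", "rovifentorvi", "roviluven", "rovimor", "rovipaso", "rovisodor", "sarvenmor", "sarventordor", "torrun", "vide", "vipa"
Leaf count: 17

17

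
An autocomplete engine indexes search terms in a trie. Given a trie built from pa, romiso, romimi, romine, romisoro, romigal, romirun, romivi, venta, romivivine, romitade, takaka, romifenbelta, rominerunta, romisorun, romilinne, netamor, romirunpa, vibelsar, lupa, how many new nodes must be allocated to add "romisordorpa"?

5

The longest prefix of "romisordorpa" already in the trie is "romisor" (length 7).
New nodes needed: |"romisordorpa"| − 7 = 12 − 7 = 5.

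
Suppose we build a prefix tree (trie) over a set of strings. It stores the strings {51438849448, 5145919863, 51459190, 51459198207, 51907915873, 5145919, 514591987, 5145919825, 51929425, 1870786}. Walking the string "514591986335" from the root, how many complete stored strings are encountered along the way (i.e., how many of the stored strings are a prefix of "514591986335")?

2

Walk "514591986335" from the root; an end-of-word marker is hit whenever a stored word is a prefix of "514591986335".
Prefixes of the query that are stored words: "5145919", "5145919863"
Count: 2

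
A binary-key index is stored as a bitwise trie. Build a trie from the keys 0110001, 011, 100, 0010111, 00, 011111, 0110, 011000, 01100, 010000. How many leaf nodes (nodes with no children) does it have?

5

Leaves are exactly the stored words that no other stored word extends.
Those words: "0010111", "010000", "0110001", "011111", "100"
Leaf count: 5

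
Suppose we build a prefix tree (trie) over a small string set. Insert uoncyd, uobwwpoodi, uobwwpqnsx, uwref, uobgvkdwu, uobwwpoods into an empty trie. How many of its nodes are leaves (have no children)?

A leaf is a node with no children — equivalently, the end of a word that is not a proper prefix of any other stored word.
Those words: "uobgvkdwu", "uobwwpoodi", "uobwwpoods", "uobwwpqnsx", "uoncyd", "uwref"
Leaf count: 6

6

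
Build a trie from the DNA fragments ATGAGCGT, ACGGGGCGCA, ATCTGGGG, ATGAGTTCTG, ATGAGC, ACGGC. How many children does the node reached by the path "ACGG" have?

2

Follow the path "ACGG" to its node, then look at its outgoing edges.
Characters that immediately follow "ACGG" among the stored strings: {C, G}.
That node has 2 child edges.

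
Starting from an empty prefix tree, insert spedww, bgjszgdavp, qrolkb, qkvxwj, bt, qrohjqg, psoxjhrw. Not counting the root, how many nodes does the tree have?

40

For each word, the new-node count is its length minus the longest prefix already in the trie:
  "spedww" → 6 new (s, p, e, d, w, w)
  "bgjszgdavp" → 10 new (b, g, j, s, z, g, d, a, v, p)
  "qrolkb" → 6 new (q, r, o, l, k, b)
  "qkvxwj" → prefix "q" already present; 5 new (k, v, x, w, j)
  "bt" → prefix "b" already present; 1 new (t)
  "qrohjqg" → prefix "qro" already present; 4 new (h, j, q, g)
  "psoxjhrw" → 8 new (p, s, o, x, j, h, r, w)
Total nodes = 6 + 10 + 6 + 5 + 1 + 4 + 8 = 40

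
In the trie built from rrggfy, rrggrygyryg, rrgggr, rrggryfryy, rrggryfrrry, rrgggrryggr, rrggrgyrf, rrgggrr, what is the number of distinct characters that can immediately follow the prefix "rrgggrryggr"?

0

The children of the "rrgggrryggr" node are the distinct next characters among strings starting with "rrgggrryggr".
No stored string extends past "rrgggrryggr".
That node has 0 child edges.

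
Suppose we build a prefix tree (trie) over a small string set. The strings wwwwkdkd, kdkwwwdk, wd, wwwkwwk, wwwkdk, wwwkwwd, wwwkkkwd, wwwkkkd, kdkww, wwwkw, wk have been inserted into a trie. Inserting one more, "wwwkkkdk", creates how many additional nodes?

1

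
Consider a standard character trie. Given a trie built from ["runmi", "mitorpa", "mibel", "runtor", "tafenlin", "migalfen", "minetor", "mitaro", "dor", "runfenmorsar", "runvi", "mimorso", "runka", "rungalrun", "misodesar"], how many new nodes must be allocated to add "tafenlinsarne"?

5

The longest prefix of "tafenlinsarne" already in the trie is "tafenlin" (length 8).
Each of the 5 remaining characters creates one node.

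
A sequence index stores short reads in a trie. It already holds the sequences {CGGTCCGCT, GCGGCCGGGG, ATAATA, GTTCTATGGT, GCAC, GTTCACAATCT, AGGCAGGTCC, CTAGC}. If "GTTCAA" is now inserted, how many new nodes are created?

1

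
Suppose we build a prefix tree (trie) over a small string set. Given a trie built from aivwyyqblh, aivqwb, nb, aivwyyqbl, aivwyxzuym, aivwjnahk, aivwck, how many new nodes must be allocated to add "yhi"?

Nothing in the trie begins with "y"; the whole of "yhi" is new.
3 − 0 = 3 new nodes.

3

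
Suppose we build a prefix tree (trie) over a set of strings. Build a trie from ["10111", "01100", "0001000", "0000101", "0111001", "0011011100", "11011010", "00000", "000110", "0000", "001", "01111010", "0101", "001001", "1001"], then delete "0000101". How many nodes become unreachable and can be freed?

3

Walk "0000101" from the leaf back toward the root, removing each node that no remaining word uses.
The suffix "101" (3 nodes) is used only by "0000101"; the node for "0000" still has the child "0", so pruning stops there.
Nodes removed: 3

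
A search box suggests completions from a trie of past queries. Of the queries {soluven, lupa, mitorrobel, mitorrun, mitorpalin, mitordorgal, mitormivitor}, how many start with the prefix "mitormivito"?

1

Filter for entries beginning with "mitormivito":
Matches: "mitormivitor"
Count: 1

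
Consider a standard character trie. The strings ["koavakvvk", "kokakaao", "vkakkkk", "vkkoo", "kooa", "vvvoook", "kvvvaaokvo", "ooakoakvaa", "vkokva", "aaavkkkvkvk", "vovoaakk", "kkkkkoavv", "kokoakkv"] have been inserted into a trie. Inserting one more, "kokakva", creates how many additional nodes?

The longest prefix of "kokakva" already in the trie is "kokak" (length 5).
So 7 − 5 = 2 new nodes.

2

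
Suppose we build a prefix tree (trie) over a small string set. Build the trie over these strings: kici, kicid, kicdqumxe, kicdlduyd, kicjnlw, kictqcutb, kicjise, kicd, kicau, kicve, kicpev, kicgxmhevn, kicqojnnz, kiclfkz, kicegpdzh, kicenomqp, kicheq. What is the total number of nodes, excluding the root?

67

Insert word by word; a character creates a node only if that edge doesn't already exist:
  "kici" → 4 new (k, i, c, i)
  "kicid" → prefix "kici" already present; 1 new (d)
  "kicdqumxe" → prefix "kic" already present; 6 new (d, q, u, m, x, e)
  "kicdlduyd" → prefix "kicd" already present; 5 new (l, d, u, y, d)
  "kicjnlw" → prefix "kic" already present; 4 new (j, n, l, w)
  "kictqcutb" → prefix "kic" already present; 6 new (t, q, c, u, t, b)
  "kicjise" → prefix "kicj" already present; 3 new (i, s, e)
  "kicd" → prefix "kicd" already present; 0 new (none)
  "kicau" → prefix "kic" already present; 2 new (a, u)
  "kicve" → prefix "kic" already present; 2 new (v, e)
  "kicpev" → prefix "kic" already present; 3 new (p, e, v)
  "kicgxmhevn" → prefix "kic" already present; 7 new (g, x, m, h, e, v, n)
  "kicqojnnz" → prefix "kic" already present; 6 new (q, o, j, n, n, z)
  "kiclfkz" → prefix "kic" already present; 4 new (l, f, k, z)
  "kicegpdzh" → prefix "kic" already present; 6 new (e, g, p, d, z, h)
  "kicenomqp" → prefix "kice" already present; 5 new (n, o, m, q, p)
  "kicheq" → prefix "kic" already present; 3 new (h, e, q)
Total nodes = 4 + 1 + 6 + 5 + 4 + 6 + 3 + 0 + 2 + 2 + 3 + 7 + 6 + 4 + 6 + 5 + 3 = 67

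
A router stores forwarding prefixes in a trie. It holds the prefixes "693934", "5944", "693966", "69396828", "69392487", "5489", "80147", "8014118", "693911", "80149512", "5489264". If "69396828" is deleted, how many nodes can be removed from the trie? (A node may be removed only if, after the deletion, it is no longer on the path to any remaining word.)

Walk "69396828" from the leaf back toward the root, removing each node that no remaining word uses.
The suffix "828" (3 nodes) is used only by "69396828"; the node for "69396" still has the child "6", so pruning stops there.
Nodes removed: 3

3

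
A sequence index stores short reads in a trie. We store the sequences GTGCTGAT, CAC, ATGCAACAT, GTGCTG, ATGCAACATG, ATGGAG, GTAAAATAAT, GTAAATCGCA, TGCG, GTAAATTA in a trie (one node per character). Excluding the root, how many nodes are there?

43

Trace insertions, counting only characters that open a new branch:
  "GTGCTGAT" → 8 new (G, T, G, C, T, G, A, T)
  "CAC" → 3 new (C, A, C)
  "ATGCAACAT" → 9 new (A, T, G, C, A, A, C, A, T)
  "GTGCTG" → prefix "GTGCTG" already present; 0 new (none)
  "ATGCAACATG" → prefix "ATGCAACAT" already present; 1 new (G)
  "ATGGAG" → prefix "ATG" already present; 3 new (G, A, G)
  "GTAAAATAAT" → prefix "GT" already present; 8 new (A, A, A, A, T, A, A, T)
  "GTAAATCGCA" → prefix "GTAAA" already present; 5 new (T, C, G, C, A)
  "TGCG" → 4 new (T, G, C, G)
  "GTAAATTA" → prefix "GTAAAT" already present; 2 new (T, A)
Total nodes = 8 + 3 + 9 + 0 + 1 + 3 + 8 + 5 + 4 + 2 = 43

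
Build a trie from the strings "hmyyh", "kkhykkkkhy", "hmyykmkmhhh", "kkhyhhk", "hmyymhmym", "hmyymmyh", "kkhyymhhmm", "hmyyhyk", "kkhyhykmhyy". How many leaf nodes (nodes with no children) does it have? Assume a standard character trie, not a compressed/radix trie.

A leaf is a node with no children — equivalently, the end of a word that is not a proper prefix of any other stored word.
Those words: "hmyyhyk", "hmyykmkmhhh", "hmyymhmym", "hmyymmyh", "kkhyhhk", "kkhyhykmhyy", "kkhykkkkhy", "kkhyymhhmm"
Leaf count: 8

8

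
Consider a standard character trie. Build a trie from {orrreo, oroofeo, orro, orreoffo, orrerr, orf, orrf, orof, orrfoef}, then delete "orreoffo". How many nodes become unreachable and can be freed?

A node on "orreoffo"'s path can go only if nothing else ends at it or branches off below it.
The suffix "offo" (4 nodes) is used only by "orreoffo"; the node for "orre" still has the child "r", so pruning stops there.
Nodes removed: 4

4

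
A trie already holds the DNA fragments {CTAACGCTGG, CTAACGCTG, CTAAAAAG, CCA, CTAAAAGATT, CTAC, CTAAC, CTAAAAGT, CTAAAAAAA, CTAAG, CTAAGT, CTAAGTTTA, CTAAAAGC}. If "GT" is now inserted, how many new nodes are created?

"GT" shares no prefix with any stored word, so all 2 characters open new nodes.
2 − 0 = 2 new nodes.

2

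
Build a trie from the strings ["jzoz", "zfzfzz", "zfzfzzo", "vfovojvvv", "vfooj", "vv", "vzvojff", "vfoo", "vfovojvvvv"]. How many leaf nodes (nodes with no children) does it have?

A leaf is a node with no children — equivalently, the end of a word that is not a proper prefix of any other stored word.
Those words: "jzoz", "vfooj", "vfovojvvvv", "vv", "vzvojff", "zfzfzzo"
Leaf count: 6

6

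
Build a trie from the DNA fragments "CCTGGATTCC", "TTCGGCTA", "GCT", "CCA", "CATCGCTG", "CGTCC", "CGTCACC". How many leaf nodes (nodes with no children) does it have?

A leaf is a node with no children — equivalently, the end of a word that is not a proper prefix of any other stored word.
Those words: "CATCGCTG", "CCA", "CCTGGATTCC", "CGTCACC", "CGTCC", "GCT", "TTCGGCTA"
Leaf count: 7

7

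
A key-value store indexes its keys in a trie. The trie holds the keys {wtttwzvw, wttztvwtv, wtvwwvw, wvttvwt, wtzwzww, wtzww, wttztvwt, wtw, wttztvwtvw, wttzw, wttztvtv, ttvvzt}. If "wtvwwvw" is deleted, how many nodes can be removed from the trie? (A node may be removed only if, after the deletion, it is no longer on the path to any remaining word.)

5

A node on "wtvwwvw"'s path can go only if nothing else ends at it or branches off below it.
The suffix "vwwvw" (5 nodes) is used only by "wtvwwvw"; the node for "wt" still has the child "t", so pruning stops there.
Nodes removed: 5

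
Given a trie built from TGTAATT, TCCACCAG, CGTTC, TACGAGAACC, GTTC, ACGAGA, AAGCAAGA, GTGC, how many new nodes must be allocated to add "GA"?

"G" is already a path in the trie; the remaining "A" must be added.
New nodes needed: |"GA"| − 1 = 2 − 1 = 1.

1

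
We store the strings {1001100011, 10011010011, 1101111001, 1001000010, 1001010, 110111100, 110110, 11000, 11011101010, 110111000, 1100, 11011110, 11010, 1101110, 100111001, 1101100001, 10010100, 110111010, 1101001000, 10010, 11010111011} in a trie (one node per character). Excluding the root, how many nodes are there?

Count nodes per top-level branch (shared prefixes stored once):
  '1'-branch (10010, 1001000010, 1001010, 10010100, 1001100011, 10011010011, 100111001, 1100, 11000, 11010, 1101001000, 11010111011, 110110, 1101100001, 1101110, 110111000, 110111010, 11011101010, 11011110, 110111100, 1101111001): 63 nodes
Sum: 63

63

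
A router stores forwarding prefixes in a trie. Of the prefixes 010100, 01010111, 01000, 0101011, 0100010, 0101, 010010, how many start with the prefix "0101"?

4

Walk to "0101"; the words in its subtree are exactly those with that prefix.
Matches: "0101", "010100", "0101011", "01010111"
Count: 4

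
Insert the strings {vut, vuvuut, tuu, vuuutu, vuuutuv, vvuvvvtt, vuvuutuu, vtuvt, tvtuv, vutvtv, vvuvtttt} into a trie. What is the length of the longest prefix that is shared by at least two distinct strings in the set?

6

Look for the deepest trie node that still has at least two words in its subtree.
"vuuutu" and "vuuutuv" agree on "vuuutu" (6 characters) before diverging; nothing deeper is shared.
Longest shared-prefix length: 6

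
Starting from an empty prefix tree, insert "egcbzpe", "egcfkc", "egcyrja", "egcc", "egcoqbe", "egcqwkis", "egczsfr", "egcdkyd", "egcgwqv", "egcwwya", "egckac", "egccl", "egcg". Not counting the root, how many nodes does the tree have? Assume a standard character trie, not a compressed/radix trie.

Insert word by word; a character creates a node only if that edge doesn't already exist:
  "egcbzpe" → 7 new (e, g, c, b, z, p, e)
  "egcfkc" → prefix "egc" already present; 3 new (f, k, c)
  "egcyrja" → prefix "egc" already present; 4 new (y, r, j, a)
  "egcc" → prefix "egc" already present; 1 new (c)
  "egcoqbe" → prefix "egc" already present; 4 new (o, q, b, e)
  "egcqwkis" → prefix "egc" already present; 5 new (q, w, k, i, s)
  "egczsfr" → prefix "egc" already present; 4 new (z, s, f, r)
  "egcdkyd" → prefix "egc" already present; 4 new (d, k, y, d)
  "egcgwqv" → prefix "egc" already present; 4 new (g, w, q, v)
  "egcwwya" → prefix "egc" already present; 4 new (w, w, y, a)
  "egckac" → prefix "egc" already present; 3 new (k, a, c)
  "egccl" → prefix "egcc" already present; 1 new (l)
  "egcg" → prefix "egcg" already present; 0 new (none)
Total nodes = 7 + 3 + 4 + 1 + 4 + 5 + 4 + 4 + 4 + 4 + 3 + 1 + 0 = 44

44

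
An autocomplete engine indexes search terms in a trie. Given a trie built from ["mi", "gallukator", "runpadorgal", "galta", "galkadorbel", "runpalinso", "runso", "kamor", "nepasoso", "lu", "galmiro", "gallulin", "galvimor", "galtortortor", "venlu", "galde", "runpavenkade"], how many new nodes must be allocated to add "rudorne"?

Walking "rudorne" from the root, the first 2 characters ("ru") follow existing edges; "d" is the first miss.
So 7 − 2 = 5 new nodes.

5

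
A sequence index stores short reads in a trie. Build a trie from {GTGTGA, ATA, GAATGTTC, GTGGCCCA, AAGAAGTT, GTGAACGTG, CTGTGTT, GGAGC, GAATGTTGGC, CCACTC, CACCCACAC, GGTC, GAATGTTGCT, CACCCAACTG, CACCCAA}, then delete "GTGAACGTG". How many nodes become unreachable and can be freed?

A node on "GTGAACGTG"'s path can go only if nothing else ends at it or branches off below it.
The suffix "AACGTG" (6 nodes) is used only by "GTGAACGTG"; the node for "GTG" still has the child "T", so pruning stops there.
Nodes removed: 6

6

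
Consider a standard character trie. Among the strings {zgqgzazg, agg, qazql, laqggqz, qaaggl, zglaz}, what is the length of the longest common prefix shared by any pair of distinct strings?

Equivalently: take the maximum, over all pairs, of their longest common prefix length.
e.g. "qaaggl" and "qazql" share the prefix "qa" of length 2; no pair shares a longer one.
Longest shared-prefix length: 2

2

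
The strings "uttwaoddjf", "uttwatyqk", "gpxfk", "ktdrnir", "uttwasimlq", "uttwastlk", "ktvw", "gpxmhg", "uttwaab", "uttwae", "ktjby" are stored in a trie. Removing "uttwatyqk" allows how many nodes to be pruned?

4

Walk "uttwatyqk" from the leaf back toward the root, removing each node that no remaining word uses.
The suffix "tyqk" (4 nodes) is used only by "uttwatyqk"; the node for "uttwa" still has the child "o", so pruning stops there.
Nodes removed: 4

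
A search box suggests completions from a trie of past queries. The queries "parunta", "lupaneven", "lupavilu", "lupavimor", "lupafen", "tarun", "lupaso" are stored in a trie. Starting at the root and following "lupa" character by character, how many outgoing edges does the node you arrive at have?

4

Follow the path "lupa" to its node, then look at its outgoing edges.
Characters that immediately follow "lupa" among the stored strings: {f, n, s, v}.
That node has 4 child edges.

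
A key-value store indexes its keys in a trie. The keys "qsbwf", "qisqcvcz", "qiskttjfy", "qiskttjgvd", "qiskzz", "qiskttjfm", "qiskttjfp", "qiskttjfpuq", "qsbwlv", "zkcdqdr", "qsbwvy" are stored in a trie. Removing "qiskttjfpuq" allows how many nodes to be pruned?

2

Walk "qiskttjfpuq" from the leaf back toward the root, removing each node that no remaining word uses.
The suffix "uq" (2 nodes) is used only by "qiskttjfpuq"; "qiskttjfp" is itself a stored word, so pruning stops there.
Nodes removed: 2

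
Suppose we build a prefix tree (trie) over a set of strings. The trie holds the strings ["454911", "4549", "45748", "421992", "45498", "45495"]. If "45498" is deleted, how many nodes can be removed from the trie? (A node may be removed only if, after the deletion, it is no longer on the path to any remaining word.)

A node on "45498"'s path can go only if nothing else ends at it or branches off below it.
The suffix "8" (1 node) is used only by "45498"; the node for "4549" still has the child "1", so pruning stops there.
Nodes removed: 1

1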